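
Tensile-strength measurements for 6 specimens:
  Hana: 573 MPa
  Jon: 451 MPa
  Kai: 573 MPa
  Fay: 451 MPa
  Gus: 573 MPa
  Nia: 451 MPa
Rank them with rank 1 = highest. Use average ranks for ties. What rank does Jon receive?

Sorted (descending): 573, 573, 573, 451, 451, 451
The 3 values of 573 occupy positions 1–3 → average rank 2.
The 3 values of 451 occupy positions 4–6 → average rank 5.
Jon has value 451 MPa → rank 5.

5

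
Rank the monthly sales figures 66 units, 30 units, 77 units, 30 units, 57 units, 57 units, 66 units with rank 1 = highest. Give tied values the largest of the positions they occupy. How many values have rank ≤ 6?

Sorted (descending): 77, 66, 66, 57, 57, 30, 30
The 2 values of 66 occupy positions 2–3 → each gets rank 3.
The 2 values of 57 occupy positions 4–5 → each gets rank 5.
The 2 values of 30 occupy positions 6–7 → each gets rank 7.
Ranks ≤ 6: {1, 3, 3, 5, 5} → 5 values.

5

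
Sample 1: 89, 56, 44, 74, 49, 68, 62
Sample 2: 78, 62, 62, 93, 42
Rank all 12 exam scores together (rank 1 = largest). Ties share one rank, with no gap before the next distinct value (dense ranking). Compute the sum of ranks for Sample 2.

26

Sorted (descending): 93, 89, 78, 74, 68, 62, 62, 62, 56, 49, 44, 42
The 3 values of 62 share dense rank 6.
Remaining distinct values take the next consecutive integers.
Sample 2 values → pooled ranks: 78→3, 62→6, 62→6, 93→1, 42→10
Rank sum = 3 + 6 + 6 + 1 + 10 = 26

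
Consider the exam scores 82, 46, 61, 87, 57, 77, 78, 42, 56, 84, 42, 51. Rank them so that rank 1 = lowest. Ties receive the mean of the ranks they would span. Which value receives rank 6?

57

Sorted (ascending): 42, 42, 46, 51, 56, 57, 61, 77, 78, 82, 84, 87
The 2 values of 42 occupy positions 1–2 → average rank (1+2)/2 = 1.5.
Rank 6 → value 57.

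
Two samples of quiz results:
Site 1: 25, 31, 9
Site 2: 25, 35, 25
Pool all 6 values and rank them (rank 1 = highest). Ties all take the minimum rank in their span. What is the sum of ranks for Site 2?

7

Sorted (descending): 35, 31, 25, 25, 25, 9
The 3 values of 25 occupy positions 3–5 → each gets rank 3.
Site 2 values → pooled ranks: 25→3, 35→1, 25→3
Rank sum = 3 + 1 + 3 = 7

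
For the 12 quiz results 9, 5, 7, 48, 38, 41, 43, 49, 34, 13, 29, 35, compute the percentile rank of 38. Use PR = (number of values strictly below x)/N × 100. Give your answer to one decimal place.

58.3

N = 12.
Strictly below 38: 7. Equal to 38: 1.
PR = 7/12 × 100 = 58.3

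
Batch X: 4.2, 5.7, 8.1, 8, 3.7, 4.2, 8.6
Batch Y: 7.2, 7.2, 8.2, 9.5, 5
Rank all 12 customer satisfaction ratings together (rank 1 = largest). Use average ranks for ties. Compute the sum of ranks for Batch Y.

Sorted (descending): 9.5, 8.6, 8.2, 8.1, 8, 7.2, 7.2, 5.7, 5, 4.2, 4.2, 3.7
The 2 values of 7.2 occupy positions 6–7 → average rank (6+7)/2 = 6.5.
The 2 values of 4.2 occupy positions 10–11 → average rank (10+11)/2 = 10.5.
Batch Y values → pooled ranks: 7.2→6.5, 7.2→6.5, 8.2→3, 9.5→1, 5→9
Rank sum = 6.5 + 6.5 + 3 + 1 + 9 = 26

26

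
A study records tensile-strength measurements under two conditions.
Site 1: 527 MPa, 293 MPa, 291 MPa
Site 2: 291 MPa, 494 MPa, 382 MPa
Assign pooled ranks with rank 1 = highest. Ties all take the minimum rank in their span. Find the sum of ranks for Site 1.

10

Sorted (descending): 527, 494, 382, 293, 291, 291
The 2 values of 291 occupy positions 5–6 → each gets rank 5.
Site 1 values → pooled ranks: 527→1, 293→4, 291→5
Rank sum = 1 + 4 + 5 = 10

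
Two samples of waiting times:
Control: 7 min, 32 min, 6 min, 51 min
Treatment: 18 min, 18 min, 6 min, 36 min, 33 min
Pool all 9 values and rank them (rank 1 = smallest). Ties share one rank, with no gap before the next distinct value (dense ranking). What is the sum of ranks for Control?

14

Sorted (ascending): 6, 6, 7, 18, 18, 32, 33, 36, 51
The 2 values of 6 share dense rank 1.
The 2 values of 18 share dense rank 3.
Remaining distinct values take the next consecutive integers.
Control values → pooled ranks: 7→2, 32→4, 6→1, 51→7
Rank sum = 2 + 4 + 1 + 7 = 14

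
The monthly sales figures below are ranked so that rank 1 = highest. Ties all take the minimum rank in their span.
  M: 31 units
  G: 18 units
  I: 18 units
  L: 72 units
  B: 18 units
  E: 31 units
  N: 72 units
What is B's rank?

Sorted (descending): 72, 72, 31, 31, 18, 18, 18
The 2 values of 72 occupy positions 1–2 → each gets rank 1.
The 2 values of 31 occupy positions 3–4 → each gets rank 3.
The 3 values of 18 occupy positions 5–7 → each gets rank 5.
B has value 18 units → rank 5.

5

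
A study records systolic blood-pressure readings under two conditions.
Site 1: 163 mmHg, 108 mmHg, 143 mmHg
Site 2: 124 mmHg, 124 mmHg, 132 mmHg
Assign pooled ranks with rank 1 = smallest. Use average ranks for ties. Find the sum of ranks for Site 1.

12

Sorted (ascending): 108, 124, 124, 132, 143, 163
The 2 values of 124 occupy positions 2–3 → average rank (2+3)/2 = 2.5.
Site 1 values → pooled ranks: 163→6, 108→1, 143→5
Rank sum = 6 + 1 + 5 = 12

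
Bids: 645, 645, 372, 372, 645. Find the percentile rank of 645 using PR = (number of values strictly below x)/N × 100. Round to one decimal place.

N = 5.
Strictly below 645: 2. Equal to 645: 3.
PR = 2/5 × 100 = 40.0

40.0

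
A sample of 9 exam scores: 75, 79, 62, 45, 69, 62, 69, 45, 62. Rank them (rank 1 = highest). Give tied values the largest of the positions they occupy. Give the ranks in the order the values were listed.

Sorted (descending): 79, 75, 69, 69, 62, 62, 62, 45, 45
The 2 values of 69 occupy positions 3–4 → each gets rank 4.
The 3 values of 62 occupy positions 5–7 → each gets rank 7.
The 2 values of 45 occupy positions 8–9 → each gets rank 9.

2, 1, 7, 9, 4, 7, 4, 9, 7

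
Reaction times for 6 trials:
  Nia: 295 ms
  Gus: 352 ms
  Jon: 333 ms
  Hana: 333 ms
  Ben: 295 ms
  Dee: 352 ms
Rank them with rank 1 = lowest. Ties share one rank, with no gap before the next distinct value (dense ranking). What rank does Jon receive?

2

Sorted (ascending): 295, 295, 333, 333, 352, 352
The 2 values of 295 share dense rank 1.
The 2 values of 333 share dense rank 2.
The 2 values of 352 share dense rank 3.
Jon has value 333 ms → rank 2.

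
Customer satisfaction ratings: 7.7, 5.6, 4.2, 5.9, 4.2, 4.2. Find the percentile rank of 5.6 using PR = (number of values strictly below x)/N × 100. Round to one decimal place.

N = 6.
Strictly below 5.6: 3. Equal to 5.6: 1.
PR = 3/6 × 100 = 50.0

50.0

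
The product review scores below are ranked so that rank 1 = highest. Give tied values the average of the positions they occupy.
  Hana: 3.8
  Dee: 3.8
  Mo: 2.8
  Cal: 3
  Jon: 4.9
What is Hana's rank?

Sorted (descending): 4.9, 3.8, 3.8, 3, 2.8
The 2 values of 3.8 occupy positions 2–3 → average rank (2+3)/2 = 2.5.
Hana has value 3.8 → rank 2.5.

2.5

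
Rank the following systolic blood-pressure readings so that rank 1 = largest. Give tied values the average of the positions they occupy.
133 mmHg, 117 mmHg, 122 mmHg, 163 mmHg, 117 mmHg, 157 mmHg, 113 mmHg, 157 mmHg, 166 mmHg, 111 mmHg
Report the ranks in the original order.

5, 7.5, 6, 2, 7.5, 3.5, 9, 3.5, 1, 10

Sorted (descending): 166, 163, 157, 157, 133, 122, 117, 117, 113, 111
The 2 values of 157 occupy positions 3–4 → average rank (3+4)/2 = 3.5.
The 2 values of 117 occupy positions 7–8 → average rank (7+8)/2 = 7.5.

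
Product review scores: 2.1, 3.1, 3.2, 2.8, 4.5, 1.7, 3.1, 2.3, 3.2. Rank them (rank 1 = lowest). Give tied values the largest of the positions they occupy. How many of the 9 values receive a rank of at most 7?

6

Sorted (ascending): 1.7, 2.1, 2.3, 2.8, 3.1, 3.1, 3.2, 3.2, 4.5
The 2 values of 3.1 occupy positions 5–6 → each gets rank 6.
The 2 values of 3.2 occupy positions 7–8 → each gets rank 8.
Ranks ≤ 7: {1, 2, 3, 4, 6, 6} → 6 values.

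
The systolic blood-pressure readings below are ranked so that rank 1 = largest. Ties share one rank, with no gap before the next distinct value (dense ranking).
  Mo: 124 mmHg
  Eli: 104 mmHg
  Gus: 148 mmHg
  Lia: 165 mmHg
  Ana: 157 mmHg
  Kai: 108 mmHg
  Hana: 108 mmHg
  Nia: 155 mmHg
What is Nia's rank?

Sorted (descending): 165, 157, 155, 148, 124, 108, 108, 104
The 2 values of 108 share dense rank 6.
Remaining distinct values take the next consecutive integers.
Nia has value 155 mmHg → rank 3.

3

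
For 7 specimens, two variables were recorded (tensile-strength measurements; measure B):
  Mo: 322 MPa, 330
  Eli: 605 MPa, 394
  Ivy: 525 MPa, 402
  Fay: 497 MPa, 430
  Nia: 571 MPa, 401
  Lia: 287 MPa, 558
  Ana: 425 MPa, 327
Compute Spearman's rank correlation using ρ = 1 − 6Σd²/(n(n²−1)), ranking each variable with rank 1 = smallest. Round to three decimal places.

Ranks of variable 1: 2, 7, 5, 4, 6, 1, 3
Ranks of variable 2: 2, 3, 5, 6, 4, 7, 1
d = r₁ − r₂: 0, 4, 0, -2, 2, -6, 2
d²: 0, 16, 0, 4, 4, 36, 4; Σd² = 64
ρ = 1 − 6·64/(7·48) = 1 − 384/336 = -0.143

-0.143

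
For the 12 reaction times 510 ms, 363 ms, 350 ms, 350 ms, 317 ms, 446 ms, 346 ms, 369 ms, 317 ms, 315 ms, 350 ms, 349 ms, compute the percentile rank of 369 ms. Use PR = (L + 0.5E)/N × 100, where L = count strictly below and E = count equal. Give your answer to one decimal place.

79.2

N = 12.
Strictly below 369: 9. Equal to 369: 1.
PR = (9 + 0.5·1)/12 × 100 = 79.2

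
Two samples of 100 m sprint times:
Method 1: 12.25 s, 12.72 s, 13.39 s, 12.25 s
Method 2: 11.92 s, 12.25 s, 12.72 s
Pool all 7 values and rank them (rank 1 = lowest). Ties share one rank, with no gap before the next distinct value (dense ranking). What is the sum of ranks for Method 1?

Sorted (ascending): 11.92, 12.25, 12.25, 12.25, 12.72, 12.72, 13.39
The 3 values of 12.25 share dense rank 2.
The 2 values of 12.72 share dense rank 3.
Remaining distinct values take the next consecutive integers.
Method 1 values → pooled ranks: 12.25→2, 12.72→3, 13.39→4, 12.25→2
Rank sum = 2 + 3 + 4 + 2 = 11

11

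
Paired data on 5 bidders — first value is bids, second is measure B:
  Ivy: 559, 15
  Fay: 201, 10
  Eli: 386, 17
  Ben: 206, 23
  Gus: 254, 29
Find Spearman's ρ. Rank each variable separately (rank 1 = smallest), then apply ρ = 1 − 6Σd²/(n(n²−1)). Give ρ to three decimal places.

Ranks of variable 1: 5, 1, 4, 2, 3
Ranks of variable 2: 2, 1, 3, 4, 5
d = r₁ − r₂: 3, 0, 1, -2, -2
d²: 9, 0, 1, 4, 4; Σd² = 18
ρ = 1 − 6·18/(5·24) = 1 − 108/120 = 0.100

0.100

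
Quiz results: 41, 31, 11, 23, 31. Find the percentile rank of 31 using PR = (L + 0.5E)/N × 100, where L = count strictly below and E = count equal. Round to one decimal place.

60.0

N = 5.
Strictly below 31: 2. Equal to 31: 2.
PR = (2 + 0.5·2)/5 × 100 = 60.0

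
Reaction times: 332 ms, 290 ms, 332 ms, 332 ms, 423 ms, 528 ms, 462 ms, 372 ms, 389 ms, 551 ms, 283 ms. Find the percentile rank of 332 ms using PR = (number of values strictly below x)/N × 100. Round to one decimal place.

18.2

N = 11.
Strictly below 332: 2. Equal to 332: 3.
PR = 2/11 × 100 = 18.2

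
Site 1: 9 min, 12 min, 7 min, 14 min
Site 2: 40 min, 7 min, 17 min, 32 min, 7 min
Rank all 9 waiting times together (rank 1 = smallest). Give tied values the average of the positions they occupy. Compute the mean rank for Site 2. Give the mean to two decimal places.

5.60

Sorted (ascending): 7, 7, 7, 9, 12, 14, 17, 32, 40
The 3 values of 7 occupy positions 1–3 → average rank 2.
Site 2 values → pooled ranks: 40→9, 7→2, 17→7, 32→8, 7→2
Mean rank = (9 + 2 + 7 + 8 + 2) / 5 = 5.60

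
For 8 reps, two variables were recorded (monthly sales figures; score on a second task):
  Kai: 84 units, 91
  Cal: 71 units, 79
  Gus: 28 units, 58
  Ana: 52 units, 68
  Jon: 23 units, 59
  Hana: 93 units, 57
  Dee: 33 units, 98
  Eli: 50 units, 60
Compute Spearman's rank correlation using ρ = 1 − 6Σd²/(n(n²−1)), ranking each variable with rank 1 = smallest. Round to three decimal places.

Ranks of variable 1: 7, 6, 2, 5, 1, 8, 3, 4
Ranks of variable 2: 7, 6, 2, 5, 3, 1, 8, 4
d = r₁ − r₂: 0, 0, 0, 0, -2, 7, -5, 0
d²: 0, 0, 0, 0, 4, 49, 25, 0; Σd² = 78
ρ = 1 − 6·78/(8·63) = 1 − 468/504 = 0.071

0.071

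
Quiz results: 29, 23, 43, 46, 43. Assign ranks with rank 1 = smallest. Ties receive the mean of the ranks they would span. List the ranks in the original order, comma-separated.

Sorted (ascending): 23, 29, 43, 43, 46
The 2 values of 43 occupy positions 3–4 → average rank (3+4)/2 = 3.5.

2, 1, 3.5, 5, 3.5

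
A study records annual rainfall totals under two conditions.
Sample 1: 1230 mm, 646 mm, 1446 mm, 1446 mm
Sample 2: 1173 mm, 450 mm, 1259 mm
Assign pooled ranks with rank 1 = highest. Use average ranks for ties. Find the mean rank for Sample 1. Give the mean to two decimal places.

3.25

Sorted (descending): 1446, 1446, 1259, 1230, 1173, 646, 450
The 2 values of 1446 occupy positions 1–2 → average rank (1+2)/2 = 1.5.
Sample 1 values → pooled ranks: 1230→4, 646→6, 1446→1.5, 1446→1.5
Mean rank = (4 + 6 + 1.5 + 1.5) / 4 = 3.25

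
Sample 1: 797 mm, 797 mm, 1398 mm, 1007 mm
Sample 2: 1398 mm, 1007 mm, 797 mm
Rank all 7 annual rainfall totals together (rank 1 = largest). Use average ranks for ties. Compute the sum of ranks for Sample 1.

17

Sorted (descending): 1398, 1398, 1007, 1007, 797, 797, 797
The 2 values of 1398 occupy positions 1–2 → average rank (1+2)/2 = 1.5.
The 2 values of 1007 occupy positions 3–4 → average rank (3+4)/2 = 3.5.
The 3 values of 797 occupy positions 5–7 → average rank 6.
Sample 1 values → pooled ranks: 797→6, 797→6, 1398→1.5, 1007→3.5
Rank sum = 6 + 6 + 1.5 + 3.5 = 17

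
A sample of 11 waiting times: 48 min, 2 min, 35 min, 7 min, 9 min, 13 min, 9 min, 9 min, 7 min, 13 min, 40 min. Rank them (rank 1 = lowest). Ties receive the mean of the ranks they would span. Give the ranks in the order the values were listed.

Sorted (ascending): 2, 7, 7, 9, 9, 9, 13, 13, 35, 40, 48
The 2 values of 7 occupy positions 2–3 → average rank (2+3)/2 = 2.5.
The 3 values of 9 occupy positions 4–6 → average rank 5.
The 2 values of 13 occupy positions 7–8 → average rank (7+8)/2 = 7.5.

11, 1, 9, 2.5, 5, 7.5, 5, 5, 2.5, 7.5, 10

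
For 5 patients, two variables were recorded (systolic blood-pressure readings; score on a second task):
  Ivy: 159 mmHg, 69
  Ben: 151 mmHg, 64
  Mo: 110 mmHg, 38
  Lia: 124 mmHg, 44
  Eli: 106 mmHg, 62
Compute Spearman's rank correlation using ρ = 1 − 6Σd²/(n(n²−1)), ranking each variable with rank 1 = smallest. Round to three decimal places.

0.700

Ranks of variable 1: 5, 4, 2, 3, 1
Ranks of variable 2: 5, 4, 1, 2, 3
d = r₁ − r₂: 0, 0, 1, 1, -2
d²: 0, 0, 1, 1, 4; Σd² = 6
ρ = 1 − 6·6/(5·24) = 1 − 36/120 = 0.700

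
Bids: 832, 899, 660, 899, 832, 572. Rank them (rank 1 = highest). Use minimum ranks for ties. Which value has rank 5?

660

Sorted (descending): 899, 899, 832, 832, 660, 572
The 2 values of 899 occupy positions 1–2 → each gets rank 1.
The 2 values of 832 occupy positions 3–4 → each gets rank 3.
Rank 5 → value 660.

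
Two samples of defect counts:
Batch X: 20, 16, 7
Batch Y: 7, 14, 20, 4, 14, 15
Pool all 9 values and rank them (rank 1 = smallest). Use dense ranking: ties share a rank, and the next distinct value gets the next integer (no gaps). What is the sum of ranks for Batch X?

13

Sorted (ascending): 4, 7, 7, 14, 14, 15, 16, 20, 20
The 2 values of 7 share dense rank 2.
The 2 values of 14 share dense rank 3.
The 2 values of 20 share dense rank 6.
Remaining distinct values take the next consecutive integers.
Batch X values → pooled ranks: 20→6, 16→5, 7→2
Rank sum = 6 + 5 + 2 = 13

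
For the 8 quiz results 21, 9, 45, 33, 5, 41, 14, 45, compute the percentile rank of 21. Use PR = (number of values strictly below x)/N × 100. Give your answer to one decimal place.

37.5

N = 8.
Strictly below 21: 3. Equal to 21: 1.
PR = 3/8 × 100 = 37.5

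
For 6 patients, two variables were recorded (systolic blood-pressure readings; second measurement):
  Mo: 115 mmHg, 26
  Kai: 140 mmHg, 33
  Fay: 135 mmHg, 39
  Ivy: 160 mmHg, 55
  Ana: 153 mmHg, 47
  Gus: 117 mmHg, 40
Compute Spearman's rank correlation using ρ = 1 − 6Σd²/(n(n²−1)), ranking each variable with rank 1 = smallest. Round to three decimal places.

0.771

Ranks of variable 1: 1, 4, 3, 6, 5, 2
Ranks of variable 2: 1, 2, 3, 6, 5, 4
d = r₁ − r₂: 0, 2, 0, 0, 0, -2
d²: 0, 4, 0, 0, 0, 4; Σd² = 8
ρ = 1 − 6·8/(6·35) = 1 − 48/210 = 0.771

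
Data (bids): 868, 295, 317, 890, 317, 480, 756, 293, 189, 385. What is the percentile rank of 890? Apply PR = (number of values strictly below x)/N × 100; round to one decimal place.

90.0

N = 10.
Strictly below 890: 9. Equal to 890: 1.
PR = 9/10 × 100 = 90.0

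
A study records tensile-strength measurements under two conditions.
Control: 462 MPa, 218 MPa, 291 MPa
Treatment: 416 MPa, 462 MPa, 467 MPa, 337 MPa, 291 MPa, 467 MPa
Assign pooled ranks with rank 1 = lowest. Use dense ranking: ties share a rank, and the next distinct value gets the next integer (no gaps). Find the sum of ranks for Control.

Sorted (ascending): 218, 291, 291, 337, 416, 462, 462, 467, 467
The 2 values of 291 share dense rank 2.
The 2 values of 462 share dense rank 5.
The 2 values of 467 share dense rank 6.
Remaining distinct values take the next consecutive integers.
Control values → pooled ranks: 462→5, 218→1, 291→2
Rank sum = 5 + 1 + 2 = 8

8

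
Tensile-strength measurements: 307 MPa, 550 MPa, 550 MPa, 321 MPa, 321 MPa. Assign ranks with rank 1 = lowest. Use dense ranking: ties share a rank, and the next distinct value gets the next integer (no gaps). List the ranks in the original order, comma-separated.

1, 3, 3, 2, 2

Sorted (ascending): 307, 321, 321, 550, 550
The 2 values of 321 share dense rank 2.
The 2 values of 550 share dense rank 3.
Remaining distinct values take the next consecutive integers.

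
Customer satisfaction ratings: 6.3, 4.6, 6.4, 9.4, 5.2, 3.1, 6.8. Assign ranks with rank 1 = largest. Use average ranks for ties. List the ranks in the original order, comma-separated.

Sorted (descending): 9.4, 6.8, 6.4, 6.3, 5.2, 4.6, 3.1
No ties — each value takes its position as its rank.

4, 6, 3, 1, 5, 7, 2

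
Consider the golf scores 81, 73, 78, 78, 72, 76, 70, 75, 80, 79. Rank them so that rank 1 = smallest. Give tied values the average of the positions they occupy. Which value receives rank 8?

Sorted (ascending): 70, 72, 73, 75, 76, 78, 78, 79, 80, 81
The 2 values of 78 occupy positions 6–7 → average rank (6+7)/2 = 6.5.
Rank 8 → value 79.

79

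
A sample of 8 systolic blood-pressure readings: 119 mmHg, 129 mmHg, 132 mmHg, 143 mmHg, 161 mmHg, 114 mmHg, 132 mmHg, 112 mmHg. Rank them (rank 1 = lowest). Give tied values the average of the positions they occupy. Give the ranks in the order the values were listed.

3, 4, 5.5, 7, 8, 2, 5.5, 1

Sorted (ascending): 112, 114, 119, 129, 132, 132, 143, 161
The 2 values of 132 occupy positions 5–6 → average rank (5+6)/2 = 5.5.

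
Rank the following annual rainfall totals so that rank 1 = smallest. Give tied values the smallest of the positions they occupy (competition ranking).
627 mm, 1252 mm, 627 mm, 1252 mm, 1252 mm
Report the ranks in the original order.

Sorted (ascending): 627, 627, 1252, 1252, 1252
The 2 values of 627 occupy positions 1–2 → each gets rank 1.
The 3 values of 1252 occupy positions 3–5 → each gets rank 3.

1, 3, 1, 3, 3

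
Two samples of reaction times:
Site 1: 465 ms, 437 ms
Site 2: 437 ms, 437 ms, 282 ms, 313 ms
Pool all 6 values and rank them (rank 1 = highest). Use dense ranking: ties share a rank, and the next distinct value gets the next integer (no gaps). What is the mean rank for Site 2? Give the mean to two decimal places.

Sorted (descending): 465, 437, 437, 437, 313, 282
The 3 values of 437 share dense rank 2.
Remaining distinct values take the next consecutive integers.
Site 2 values → pooled ranks: 437→2, 437→2, 282→4, 313→3
Mean rank = (2 + 2 + 4 + 3) / 4 = 2.75

2.75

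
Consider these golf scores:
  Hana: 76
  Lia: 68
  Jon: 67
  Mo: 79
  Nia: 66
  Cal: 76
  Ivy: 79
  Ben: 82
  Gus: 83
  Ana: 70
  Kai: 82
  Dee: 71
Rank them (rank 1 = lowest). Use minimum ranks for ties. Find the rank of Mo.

Sorted (ascending): 66, 67, 68, 70, 71, 76, 76, 79, 79, 82, 82, 83
The 2 values of 76 occupy positions 6–7 → each gets rank 6.
The 2 values of 79 occupy positions 8–9 → each gets rank 8.
The 2 values of 82 occupy positions 10–11 → each gets rank 10.
Mo has value 79 → rank 8.

8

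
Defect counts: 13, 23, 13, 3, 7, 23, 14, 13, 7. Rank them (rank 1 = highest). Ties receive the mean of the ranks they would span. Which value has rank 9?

3

Sorted (descending): 23, 23, 14, 13, 13, 13, 7, 7, 3
The 2 values of 23 occupy positions 1–2 → average rank (1+2)/2 = 1.5.
The 3 values of 13 occupy positions 4–6 → average rank 5.
The 2 values of 7 occupy positions 7–8 → average rank (7+8)/2 = 7.5.
Rank 9 → value 3.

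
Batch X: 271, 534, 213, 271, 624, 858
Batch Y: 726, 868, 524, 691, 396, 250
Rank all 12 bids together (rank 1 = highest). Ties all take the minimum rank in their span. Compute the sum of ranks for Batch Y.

Sorted (descending): 868, 858, 726, 691, 624, 534, 524, 396, 271, 271, 250, 213
The 2 values of 271 occupy positions 9–10 → each gets rank 9.
Batch Y values → pooled ranks: 726→3, 868→1, 524→7, 691→4, 396→8, 250→11
Rank sum = 3 + 1 + 7 + 4 + 8 + 11 = 34

34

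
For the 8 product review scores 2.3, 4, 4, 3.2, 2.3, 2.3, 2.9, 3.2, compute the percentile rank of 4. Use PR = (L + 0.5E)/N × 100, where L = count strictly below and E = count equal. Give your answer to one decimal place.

N = 8.
Strictly below 4: 6. Equal to 4: 2.
PR = (6 + 0.5·2)/8 × 100 = 87.5

87.5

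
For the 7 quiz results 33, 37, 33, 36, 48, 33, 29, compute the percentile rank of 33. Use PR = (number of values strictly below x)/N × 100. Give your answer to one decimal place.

N = 7.
Strictly below 33: 1. Equal to 33: 3.
PR = 1/7 × 100 = 14.3

14.3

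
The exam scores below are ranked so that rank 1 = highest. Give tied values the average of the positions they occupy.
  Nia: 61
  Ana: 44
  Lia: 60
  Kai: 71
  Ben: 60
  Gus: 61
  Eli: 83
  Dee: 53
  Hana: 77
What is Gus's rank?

4.5

Sorted (descending): 83, 77, 71, 61, 61, 60, 60, 53, 44
The 2 values of 61 occupy positions 4–5 → average rank (4+5)/2 = 4.5.
The 2 values of 60 occupy positions 6–7 → average rank (6+7)/2 = 6.5.
Gus has value 61 → rank 4.5.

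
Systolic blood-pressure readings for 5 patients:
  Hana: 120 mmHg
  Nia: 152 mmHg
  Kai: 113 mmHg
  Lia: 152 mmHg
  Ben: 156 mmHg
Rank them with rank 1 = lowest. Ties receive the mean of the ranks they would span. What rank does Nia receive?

Sorted (ascending): 113, 120, 152, 152, 156
The 2 values of 152 occupy positions 3–4 → average rank (3+4)/2 = 3.5.
Nia has value 152 mmHg → rank 3.5.

3.5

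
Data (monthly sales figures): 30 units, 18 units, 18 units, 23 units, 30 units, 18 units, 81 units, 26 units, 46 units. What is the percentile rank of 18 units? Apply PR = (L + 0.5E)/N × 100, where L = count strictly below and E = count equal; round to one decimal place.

N = 9.
Strictly below 18: 0. Equal to 18: 3.
PR = (0 + 0.5·3)/9 × 100 = 16.7

16.7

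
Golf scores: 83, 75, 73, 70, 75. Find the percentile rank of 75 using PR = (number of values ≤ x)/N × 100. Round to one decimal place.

N = 5.
Strictly below 75: 2. Equal to 75: 2.
PR = 4/5 × 100 = 80.0

80.0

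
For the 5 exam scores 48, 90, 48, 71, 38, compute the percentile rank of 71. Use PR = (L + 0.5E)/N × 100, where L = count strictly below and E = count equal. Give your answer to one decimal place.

70.0

N = 5.
Strictly below 71: 3. Equal to 71: 1.
PR = (3 + 0.5·1)/5 × 100 = 70.0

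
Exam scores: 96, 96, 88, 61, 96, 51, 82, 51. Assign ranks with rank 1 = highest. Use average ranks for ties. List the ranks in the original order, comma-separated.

2, 2, 4, 6, 2, 7.5, 5, 7.5

Sorted (descending): 96, 96, 96, 88, 82, 61, 51, 51
The 3 values of 96 occupy positions 1–3 → average rank 2.
The 2 values of 51 occupy positions 7–8 → average rank (7+8)/2 = 7.5.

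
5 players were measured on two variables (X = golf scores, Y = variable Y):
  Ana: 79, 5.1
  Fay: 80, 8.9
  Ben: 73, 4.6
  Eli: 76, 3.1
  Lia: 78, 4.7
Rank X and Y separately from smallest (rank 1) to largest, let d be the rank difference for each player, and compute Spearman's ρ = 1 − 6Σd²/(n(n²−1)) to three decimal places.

0.900

Ranks of variable 1: 4, 5, 1, 2, 3
Ranks of variable 2: 4, 5, 2, 1, 3
d = r₁ − r₂: 0, 0, -1, 1, 0
d²: 0, 0, 1, 1, 0; Σd² = 2
ρ = 1 − 6·2/(5·24) = 1 − 12/120 = 0.900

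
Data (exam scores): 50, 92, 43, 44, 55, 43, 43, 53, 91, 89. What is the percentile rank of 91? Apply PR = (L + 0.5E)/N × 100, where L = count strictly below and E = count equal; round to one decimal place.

85.0

N = 10.
Strictly below 91: 8. Equal to 91: 1.
PR = (8 + 0.5·1)/10 × 100 = 85.0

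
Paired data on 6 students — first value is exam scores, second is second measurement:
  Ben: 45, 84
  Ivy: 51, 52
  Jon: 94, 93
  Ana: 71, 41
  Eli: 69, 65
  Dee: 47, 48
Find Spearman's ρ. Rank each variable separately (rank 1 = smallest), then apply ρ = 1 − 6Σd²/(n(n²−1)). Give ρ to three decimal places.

Ranks of variable 1: 1, 3, 6, 5, 4, 2
Ranks of variable 2: 5, 3, 6, 1, 4, 2
d = r₁ − r₂: -4, 0, 0, 4, 0, 0
d²: 16, 0, 0, 16, 0, 0; Σd² = 32
ρ = 1 − 6·32/(6·35) = 1 − 192/210 = 0.086

0.086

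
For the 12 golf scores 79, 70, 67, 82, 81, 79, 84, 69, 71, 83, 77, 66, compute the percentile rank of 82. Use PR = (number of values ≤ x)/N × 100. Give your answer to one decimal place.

83.3

N = 12.
Strictly below 82: 9. Equal to 82: 1.
PR = 10/12 × 100 = 83.3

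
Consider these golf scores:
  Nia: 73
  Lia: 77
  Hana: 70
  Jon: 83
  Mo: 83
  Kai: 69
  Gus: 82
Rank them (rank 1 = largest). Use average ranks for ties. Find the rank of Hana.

Sorted (descending): 83, 83, 82, 77, 73, 70, 69
The 2 values of 83 occupy positions 1–2 → average rank (1+2)/2 = 1.5.
Hana has value 70 → rank 6.

6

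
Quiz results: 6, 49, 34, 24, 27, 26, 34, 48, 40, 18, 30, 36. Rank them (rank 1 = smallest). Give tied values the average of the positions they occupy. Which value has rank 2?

Sorted (ascending): 6, 18, 24, 26, 27, 30, 34, 34, 36, 40, 48, 49
The 2 values of 34 occupy positions 7–8 → average rank (7+8)/2 = 7.5.
Rank 2 → value 18.

18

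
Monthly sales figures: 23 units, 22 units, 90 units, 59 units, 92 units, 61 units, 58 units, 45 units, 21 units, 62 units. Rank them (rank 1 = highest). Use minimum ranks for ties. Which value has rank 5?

59

Sorted (descending): 92, 90, 62, 61, 59, 58, 45, 23, 22, 21
No ties — each value takes its position as its rank.
Rank 5 → value 59.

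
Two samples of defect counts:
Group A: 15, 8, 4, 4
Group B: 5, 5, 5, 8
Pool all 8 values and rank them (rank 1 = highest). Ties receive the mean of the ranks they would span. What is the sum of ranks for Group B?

17.5

Sorted (descending): 15, 8, 8, 5, 5, 5, 4, 4
The 2 values of 8 occupy positions 2–3 → average rank (2+3)/2 = 2.5.
The 3 values of 5 occupy positions 4–6 → average rank 5.
The 2 values of 4 occupy positions 7–8 → average rank (7+8)/2 = 7.5.
Group B values → pooled ranks: 5→5, 5→5, 5→5, 8→2.5
Rank sum = 5 + 5 + 5 + 2.5 = 17.5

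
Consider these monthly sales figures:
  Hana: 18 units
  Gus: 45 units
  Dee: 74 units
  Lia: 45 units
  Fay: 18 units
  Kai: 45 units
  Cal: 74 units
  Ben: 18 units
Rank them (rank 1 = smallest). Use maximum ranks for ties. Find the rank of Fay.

3

Sorted (ascending): 18, 18, 18, 45, 45, 45, 74, 74
The 3 values of 18 occupy positions 1–3 → each gets rank 3.
The 3 values of 45 occupy positions 4–6 → each gets rank 6.
The 2 values of 74 occupy positions 7–8 → each gets rank 8.
Fay has value 18 units → rank 3.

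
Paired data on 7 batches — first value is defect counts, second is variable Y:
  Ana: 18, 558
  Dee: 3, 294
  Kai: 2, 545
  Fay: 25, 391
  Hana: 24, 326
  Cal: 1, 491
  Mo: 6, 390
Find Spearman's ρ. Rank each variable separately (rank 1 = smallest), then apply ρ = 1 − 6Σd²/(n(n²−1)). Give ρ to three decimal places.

Ranks of variable 1: 5, 3, 2, 7, 6, 1, 4
Ranks of variable 2: 7, 1, 6, 4, 2, 5, 3
d = r₁ − r₂: -2, 2, -4, 3, 4, -4, 1
d²: 4, 4, 16, 9, 16, 16, 1; Σd² = 66
ρ = 1 − 6·66/(7·48) = 1 − 396/336 = -0.179

-0.179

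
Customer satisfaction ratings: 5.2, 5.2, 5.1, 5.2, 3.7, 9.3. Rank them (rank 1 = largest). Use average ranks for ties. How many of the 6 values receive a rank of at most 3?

4

Sorted (descending): 9.3, 5.2, 5.2, 5.2, 5.1, 3.7
The 3 values of 5.2 occupy positions 2–4 → average rank 3.
Ranks ≤ 3: {1, 3, 3, 3} → 4 values.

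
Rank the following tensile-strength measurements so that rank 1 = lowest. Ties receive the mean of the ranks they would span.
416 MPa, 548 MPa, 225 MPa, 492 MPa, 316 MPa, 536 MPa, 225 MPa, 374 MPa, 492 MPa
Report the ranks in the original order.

Sorted (ascending): 225, 225, 316, 374, 416, 492, 492, 536, 548
The 2 values of 225 occupy positions 1–2 → average rank (1+2)/2 = 1.5.
The 2 values of 492 occupy positions 6–7 → average rank (6+7)/2 = 6.5.

5, 9, 1.5, 6.5, 3, 8, 1.5, 4, 6.5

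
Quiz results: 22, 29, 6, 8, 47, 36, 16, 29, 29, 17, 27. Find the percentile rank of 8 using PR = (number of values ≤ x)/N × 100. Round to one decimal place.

N = 11.
Strictly below 8: 1. Equal to 8: 1.
PR = 2/11 × 100 = 18.2

18.2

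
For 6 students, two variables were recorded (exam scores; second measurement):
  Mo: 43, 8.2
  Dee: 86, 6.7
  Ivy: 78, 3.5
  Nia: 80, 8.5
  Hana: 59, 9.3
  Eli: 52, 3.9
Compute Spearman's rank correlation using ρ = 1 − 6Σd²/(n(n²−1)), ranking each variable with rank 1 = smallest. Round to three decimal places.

Ranks of variable 1: 1, 6, 4, 5, 3, 2
Ranks of variable 2: 4, 3, 1, 5, 6, 2
d = r₁ − r₂: -3, 3, 3, 0, -3, 0
d²: 9, 9, 9, 0, 9, 0; Σd² = 36
ρ = 1 − 6·36/(6·35) = 1 − 216/210 = -0.029

-0.029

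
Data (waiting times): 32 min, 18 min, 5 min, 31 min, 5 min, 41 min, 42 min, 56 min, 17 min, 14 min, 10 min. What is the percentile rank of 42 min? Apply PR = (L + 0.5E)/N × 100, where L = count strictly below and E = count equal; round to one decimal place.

86.4

N = 11.
Strictly below 42: 9. Equal to 42: 1.
PR = (9 + 0.5·1)/11 × 100 = 86.4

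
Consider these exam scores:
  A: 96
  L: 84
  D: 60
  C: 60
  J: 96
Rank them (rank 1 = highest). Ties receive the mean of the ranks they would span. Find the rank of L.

Sorted (descending): 96, 96, 84, 60, 60
The 2 values of 96 occupy positions 1–2 → average rank (1+2)/2 = 1.5.
The 2 values of 60 occupy positions 4–5 → average rank (4+5)/2 = 4.5.
L has value 84 → rank 3.

3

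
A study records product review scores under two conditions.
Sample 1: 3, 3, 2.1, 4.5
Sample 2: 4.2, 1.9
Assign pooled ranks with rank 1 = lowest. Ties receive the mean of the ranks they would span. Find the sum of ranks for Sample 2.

6

Sorted (ascending): 1.9, 2.1, 3, 3, 4.2, 4.5
The 2 values of 3 occupy positions 3–4 → average rank (3+4)/2 = 3.5.
Sample 2 values → pooled ranks: 4.2→5, 1.9→1
Rank sum = 5 + 1 = 6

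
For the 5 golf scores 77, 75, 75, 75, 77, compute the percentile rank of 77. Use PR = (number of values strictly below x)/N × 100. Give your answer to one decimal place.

60.0

N = 5.
Strictly below 77: 3. Equal to 77: 2.
PR = 3/5 × 100 = 60.0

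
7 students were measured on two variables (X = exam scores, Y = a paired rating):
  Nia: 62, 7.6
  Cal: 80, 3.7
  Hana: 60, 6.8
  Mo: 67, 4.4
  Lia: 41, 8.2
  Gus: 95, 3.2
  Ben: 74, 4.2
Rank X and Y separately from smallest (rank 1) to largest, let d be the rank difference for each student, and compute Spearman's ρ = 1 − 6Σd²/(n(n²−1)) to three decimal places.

Ranks of variable 1: 3, 6, 2, 4, 1, 7, 5
Ranks of variable 2: 6, 2, 5, 4, 7, 1, 3
d = r₁ − r₂: -3, 4, -3, 0, -6, 6, 2
d²: 9, 16, 9, 0, 36, 36, 4; Σd² = 110
ρ = 1 − 6·110/(7·48) = 1 − 660/336 = -0.964

-0.964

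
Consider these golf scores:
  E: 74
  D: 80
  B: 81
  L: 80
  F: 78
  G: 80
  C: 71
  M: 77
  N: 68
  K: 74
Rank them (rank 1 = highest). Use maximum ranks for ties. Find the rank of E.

Sorted (descending): 81, 80, 80, 80, 78, 77, 74, 74, 71, 68
The 3 values of 80 occupy positions 2–4 → each gets rank 4.
The 2 values of 74 occupy positions 7–8 → each gets rank 8.
E has value 74 → rank 8.

8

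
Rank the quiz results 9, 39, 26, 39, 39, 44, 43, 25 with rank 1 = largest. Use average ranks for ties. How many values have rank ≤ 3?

2

Sorted (descending): 44, 43, 39, 39, 39, 26, 25, 9
The 3 values of 39 occupy positions 3–5 → average rank 4.
Ranks ≤ 3: {1, 2} → 2 values.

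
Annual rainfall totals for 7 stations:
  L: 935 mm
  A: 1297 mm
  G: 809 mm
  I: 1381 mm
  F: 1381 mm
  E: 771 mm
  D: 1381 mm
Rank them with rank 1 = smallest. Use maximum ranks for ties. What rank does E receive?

1

Sorted (ascending): 771, 809, 935, 1297, 1381, 1381, 1381
The 3 values of 1381 occupy positions 5–7 → each gets rank 7.
E has value 771 mm → rank 1.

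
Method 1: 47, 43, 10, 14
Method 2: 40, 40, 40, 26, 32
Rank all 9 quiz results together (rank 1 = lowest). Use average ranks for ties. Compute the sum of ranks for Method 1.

20

Sorted (ascending): 10, 14, 26, 32, 40, 40, 40, 43, 47
The 3 values of 40 occupy positions 5–7 → average rank 6.
Method 1 values → pooled ranks: 47→9, 43→8, 10→1, 14→2
Rank sum = 9 + 8 + 1 + 2 = 20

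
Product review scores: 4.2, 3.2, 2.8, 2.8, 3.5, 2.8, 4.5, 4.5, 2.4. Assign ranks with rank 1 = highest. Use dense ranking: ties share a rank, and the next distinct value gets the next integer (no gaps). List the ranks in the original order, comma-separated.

Sorted (descending): 4.5, 4.5, 4.2, 3.5, 3.2, 2.8, 2.8, 2.8, 2.4
The 2 values of 4.5 share dense rank 1.
The 3 values of 2.8 share dense rank 5.
Remaining distinct values take the next consecutive integers.

2, 4, 5, 5, 3, 5, 1, 1, 6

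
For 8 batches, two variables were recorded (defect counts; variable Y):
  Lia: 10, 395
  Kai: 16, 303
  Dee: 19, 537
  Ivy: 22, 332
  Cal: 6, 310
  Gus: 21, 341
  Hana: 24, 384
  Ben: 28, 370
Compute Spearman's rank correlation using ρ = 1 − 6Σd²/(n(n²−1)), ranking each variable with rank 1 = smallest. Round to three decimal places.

0.214

Ranks of variable 1: 2, 3, 4, 6, 1, 5, 7, 8
Ranks of variable 2: 7, 1, 8, 3, 2, 4, 6, 5
d = r₁ − r₂: -5, 2, -4, 3, -1, 1, 1, 3
d²: 25, 4, 16, 9, 1, 1, 1, 9; Σd² = 66
ρ = 1 − 6·66/(8·63) = 1 − 396/504 = 0.214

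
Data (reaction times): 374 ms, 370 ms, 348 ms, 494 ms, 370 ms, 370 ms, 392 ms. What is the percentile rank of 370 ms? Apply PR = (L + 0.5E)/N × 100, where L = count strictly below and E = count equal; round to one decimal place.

35.7

N = 7.
Strictly below 370: 1. Equal to 370: 3.
PR = (1 + 0.5·3)/7 × 100 = 35.7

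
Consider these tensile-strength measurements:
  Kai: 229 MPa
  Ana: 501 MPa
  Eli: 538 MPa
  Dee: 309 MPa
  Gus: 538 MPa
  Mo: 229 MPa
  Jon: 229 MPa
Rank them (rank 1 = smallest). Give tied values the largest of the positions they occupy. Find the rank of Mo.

Sorted (ascending): 229, 229, 229, 309, 501, 538, 538
The 3 values of 229 occupy positions 1–3 → each gets rank 3.
The 2 values of 538 occupy positions 6–7 → each gets rank 7.
Mo has value 229 MPa → rank 3.

3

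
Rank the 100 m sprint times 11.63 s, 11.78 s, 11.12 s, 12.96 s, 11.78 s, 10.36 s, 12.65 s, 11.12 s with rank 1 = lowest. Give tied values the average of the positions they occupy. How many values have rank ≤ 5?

Sorted (ascending): 10.36, 11.12, 11.12, 11.63, 11.78, 11.78, 12.65, 12.96
The 2 values of 11.12 occupy positions 2–3 → average rank (2+3)/2 = 2.5.
The 2 values of 11.78 occupy positions 5–6 → average rank (5+6)/2 = 5.5.
Ranks ≤ 5: {1, 2.5, 2.5, 4} → 4 values.

4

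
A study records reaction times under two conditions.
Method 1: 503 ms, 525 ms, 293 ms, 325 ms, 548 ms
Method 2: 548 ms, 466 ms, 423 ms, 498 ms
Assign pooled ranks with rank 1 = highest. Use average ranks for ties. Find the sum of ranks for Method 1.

25.5

Sorted (descending): 548, 548, 525, 503, 498, 466, 423, 325, 293
The 2 values of 548 occupy positions 1–2 → average rank (1+2)/2 = 1.5.
Method 1 values → pooled ranks: 503→4, 525→3, 293→9, 325→8, 548→1.5
Rank sum = 4 + 3 + 9 + 8 + 1.5 = 25.5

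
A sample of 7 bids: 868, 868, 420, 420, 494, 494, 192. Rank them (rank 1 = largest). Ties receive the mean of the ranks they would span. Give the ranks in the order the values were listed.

Sorted (descending): 868, 868, 494, 494, 420, 420, 192
The 2 values of 868 occupy positions 1–2 → average rank (1+2)/2 = 1.5.
The 2 values of 494 occupy positions 3–4 → average rank (3+4)/2 = 3.5.
The 2 values of 420 occupy positions 5–6 → average rank (5+6)/2 = 5.5.

1.5, 1.5, 5.5, 5.5, 3.5, 3.5, 7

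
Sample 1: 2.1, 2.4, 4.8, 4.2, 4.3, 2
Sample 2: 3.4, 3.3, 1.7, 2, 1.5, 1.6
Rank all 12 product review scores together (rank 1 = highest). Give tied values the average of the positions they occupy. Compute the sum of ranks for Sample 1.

Sorted (descending): 4.8, 4.3, 4.2, 3.4, 3.3, 2.4, 2.1, 2, 2, 1.7, 1.6, 1.5
The 2 values of 2 occupy positions 8–9 → average rank (8+9)/2 = 8.5.
Sample 1 values → pooled ranks: 2.1→7, 2.4→6, 4.8→1, 4.2→3, 4.3→2, 2→8.5
Rank sum = 7 + 6 + 1 + 3 + 2 + 8.5 = 27.5

27.5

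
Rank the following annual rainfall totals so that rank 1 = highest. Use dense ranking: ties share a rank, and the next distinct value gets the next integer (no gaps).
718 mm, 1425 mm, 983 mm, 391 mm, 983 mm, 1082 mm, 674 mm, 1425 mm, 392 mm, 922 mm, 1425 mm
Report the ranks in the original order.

5, 1, 3, 8, 3, 2, 6, 1, 7, 4, 1

Sorted (descending): 1425, 1425, 1425, 1082, 983, 983, 922, 718, 674, 392, 391
The 3 values of 1425 share dense rank 1.
The 2 values of 983 share dense rank 3.
Remaining distinct values take the next consecutive integers.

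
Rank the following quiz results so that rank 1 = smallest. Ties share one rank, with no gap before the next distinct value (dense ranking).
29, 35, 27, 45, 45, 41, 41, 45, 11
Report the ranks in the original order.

Sorted (ascending): 11, 27, 29, 35, 41, 41, 45, 45, 45
The 2 values of 41 share dense rank 5.
The 3 values of 45 share dense rank 6.
Remaining distinct values take the next consecutive integers.

3, 4, 2, 6, 6, 5, 5, 6, 1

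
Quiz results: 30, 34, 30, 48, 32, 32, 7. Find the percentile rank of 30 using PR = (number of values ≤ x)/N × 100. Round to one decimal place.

N = 7.
Strictly below 30: 1. Equal to 30: 2.
PR = 3/7 × 100 = 42.9

42.9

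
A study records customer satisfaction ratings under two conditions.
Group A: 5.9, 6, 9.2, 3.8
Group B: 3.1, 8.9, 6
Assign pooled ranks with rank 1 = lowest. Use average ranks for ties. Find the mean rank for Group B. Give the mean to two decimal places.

Sorted (ascending): 3.1, 3.8, 5.9, 6, 6, 8.9, 9.2
The 2 values of 6 occupy positions 4–5 → average rank (4+5)/2 = 4.5.
Group B values → pooled ranks: 3.1→1, 8.9→6, 6→4.5
Mean rank = (1 + 6 + 4.5) / 3 = 3.83

3.83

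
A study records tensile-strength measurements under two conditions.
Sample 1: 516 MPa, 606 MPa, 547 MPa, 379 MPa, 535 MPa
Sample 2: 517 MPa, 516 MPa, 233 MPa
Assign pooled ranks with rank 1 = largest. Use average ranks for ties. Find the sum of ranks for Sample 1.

Sorted (descending): 606, 547, 535, 517, 516, 516, 379, 233
The 2 values of 516 occupy positions 5–6 → average rank (5+6)/2 = 5.5.
Sample 1 values → pooled ranks: 516→5.5, 606→1, 547→2, 379→7, 535→3
Rank sum = 5.5 + 1 + 2 + 7 + 3 = 18.5

18.5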